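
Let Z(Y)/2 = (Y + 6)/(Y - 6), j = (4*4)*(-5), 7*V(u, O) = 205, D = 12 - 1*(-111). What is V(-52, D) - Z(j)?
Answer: 8297/301 ≈ 27.565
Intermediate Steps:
D = 123 (D = 12 + 111 = 123)
V(u, O) = 205/7 (V(u, O) = (1/7)*205 = 205/7)
j = -80 (j = 16*(-5) = -80)
Z(Y) = 2*(6 + Y)/(-6 + Y) (Z(Y) = 2*((Y + 6)/(Y - 6)) = 2*((6 + Y)/(-6 + Y)) = 2*(6 + Y)/(-6 + Y))
V(-52, D) - Z(j) = 205/7 - 2*(6 - 80)/(-6 - 80) = 205/7 - 2*(-74)/(-86) = 205/7 - 2*(-1)*(-74)/86 = 205/7 - 1*74/43 = 205/7 - 74/43 = 8297/301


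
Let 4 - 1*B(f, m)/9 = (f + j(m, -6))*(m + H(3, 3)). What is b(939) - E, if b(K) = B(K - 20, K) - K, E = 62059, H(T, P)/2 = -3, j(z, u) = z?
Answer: -15664588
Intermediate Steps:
H(T, P) = -6 (H(T, P) = 2*(-3) = -6)
B(f, m) = 36 - 9*(-6 + m)*(f + m) (B(f, m) = 36 - 9*(f + m)*(m - 6) = 36 - 9*(f + m)*(-6 + m) = 36 - 9*(-6 + m)*(f + m))
b(K) = -1044 - 9*K**2 + 107*K - 9*K*(-20 + K) (b(K) = (36 - 9*K**2 + 54*(K - 20) + 54*K - 9*(K - 20)*K) - K = (36 - 9*K**2 + 54*(-20 + K) + 54*K - 9*(-20 + K)*K) - K = (36 - 9*K**2 + (-1080 + 54*K) + 54*K - 9*K*(-20 + K)) - K = (-1044 - 9*K**2 + 108*K - 9*K*(-20 + K)) - K = -1044 - 9*K**2 + 107*K - 9*K*(-20 + K))
b(939) - E = (-1044 - 18*939**2 + 287*939) - 1*62059 = (-1044 - 18*881721 + 269493) - 62059 = (-1044 - 15870978 + 269493) - 62059 = -15602529 - 62059 = -15664588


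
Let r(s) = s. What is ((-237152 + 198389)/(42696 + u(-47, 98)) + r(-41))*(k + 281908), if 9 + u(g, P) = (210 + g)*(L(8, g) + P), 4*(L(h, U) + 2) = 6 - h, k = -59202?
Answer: -1081084630978/116507 ≈ -9.2791e+6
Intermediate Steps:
L(h, U) = -½ - h/4 (L(h, U) = -2 + (6 - h)/4 = -2 + (3/2 - h/4) = -½ - h/4)
u(g, P) = -9 + (210 + g)*(-5/2 + P) (u(g, P) = -9 + (210 + g)*((-½ - ¼*8) + P) = -9 + (210 + g)*((-½ - 2) + P) = -9 + (210 + g)*(-5/2 + P))
((-237152 + 198389)/(42696 + u(-47, 98)) + r(-41))*(k + 281908) = ((-237152 + 198389)/(42696 + (-534 + 210*98 - 5/2*(-47) + 98*(-47))) - 41)*(-59202 + 281908) = (-38763/(42696 + (-534 + 20580 + 235/2 - 4606)) - 41)*222706 = (-38763/(42696 + 31115/2) - 41)*222706 = (-38763/116507/2 - 41)*222706 = (-38763*2/116507 - 41)*222706 = (-77526/116507 - 41)*222706 = -4854313/116507*222706 = -1081084630978/116507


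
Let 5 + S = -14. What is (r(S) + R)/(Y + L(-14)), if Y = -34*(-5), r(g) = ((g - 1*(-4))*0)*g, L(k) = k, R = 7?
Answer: 7/156 ≈ 0.044872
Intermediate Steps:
S = -19 (S = -5 - 14 = -19)
r(g) = 0 (r(g) = ((g + 4)*0)*g = ((4 + g)*0)*g = 0*g = 0)
Y = 170
(r(S) + R)/(Y + L(-14)) = (0 + 7)/(170 - 14) = 7/156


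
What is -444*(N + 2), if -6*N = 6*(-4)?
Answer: -2664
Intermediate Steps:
N = 4 (N = -(-4) = -1/6*(-24) = 4)
-444*(N + 2) = -444*(4 + 2) = -444*6 = -222*12 = -2664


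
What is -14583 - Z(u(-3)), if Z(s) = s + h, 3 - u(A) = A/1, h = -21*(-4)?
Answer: -14673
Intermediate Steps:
h = 84
u(A) = 3 - A (u(A) = 3 - A/1 = 3 - A)
Z(s) = 84 + s (Z(s) = s + 84 = 84 + s)
-14583 - Z(u(-3)) = -14583 - (84 + (3 - 1*(-3))) = -14583 - (84 + (3 + 3)) = -14583 - (84 + 6) = -14583 - 1*90 = -14583 - 90 = -14673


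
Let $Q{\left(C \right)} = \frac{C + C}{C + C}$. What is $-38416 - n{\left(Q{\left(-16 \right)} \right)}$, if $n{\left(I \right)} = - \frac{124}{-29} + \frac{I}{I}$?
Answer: $- \frac{1114217}{29} \approx -38421.0$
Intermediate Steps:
$Q{\left(C \right)} = 1$ ($Q{\left(C \right)} = \frac{2 C}{2 C} = 2 C \frac{1}{2 C} = 1$)
$n{\left(I \right)} = \frac{153}{29}$ ($n{\left(I \right)} = \left(-124\right) \left(- \frac{1}{29}\right) + 1 = \frac{124}{29} + 1 = \frac{153}{29}$)
$-38416 - n{\left(Q{\left(-16 \right)} \right)} = -38416 - \frac{153}{29} = - \frac{1114217}{29}$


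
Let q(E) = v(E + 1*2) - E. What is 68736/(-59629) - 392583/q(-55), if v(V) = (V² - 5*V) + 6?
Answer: -7874939689/62312305 ≈ -126.38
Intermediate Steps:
v(V) = 6 + V² - 5*V
q(E) = -4 + (2 + E)² - 6*E (q(E) = (6 + (E + 1*2)² - 5*(E + 1*2)) - E = (6 + (E + 2)² - 5*(E + 2)) - E = (6 + (2 + E)² - 5*(2 + E)) - E = (6 + (2 + E)² + (-10 - 5*E)) - E = (-4 + (2 + E)² - 5*E) - E = -4 + (2 + E)² - 6*E)
68736/(-59629) - 392583/q(-55) = 68736/(-59629) - 392583*(-1/(55*(-2 - 55))) = 68736*(-1/59629) - 392583/((-55*(-57))) = -68736/59629 - 392583/3135 = -68736/59629 - 392583*1/3135 = -68736/59629 - 130861/1045 = -7874939689/62312305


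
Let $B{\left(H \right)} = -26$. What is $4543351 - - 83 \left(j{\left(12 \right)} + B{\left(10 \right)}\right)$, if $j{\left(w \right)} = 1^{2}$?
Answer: $4541276$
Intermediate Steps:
$j{\left(w \right)} = 1$
$4543351 - - 83 \left(j{\left(12 \right)} + B{\left(10 \right)}\right) = 4543351 - - 83 \left(1 - 26\right) = 4543351 - \left(-83\right) \left(-25\right) = 4543351 - 2075 = 4541276$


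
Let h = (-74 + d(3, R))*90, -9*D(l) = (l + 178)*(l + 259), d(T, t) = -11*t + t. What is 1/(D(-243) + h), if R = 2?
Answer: -9/75100 ≈ -0.00011984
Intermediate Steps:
d(T, t) = -10*t
D(l) = -(178 + l)*(259 + l)/9 (D(l) = -(l + 178)*(l + 259)/9 = -(178 + l)*(259 + l)/9)
h = -8460 (h = (-74 - 10*2)*90 = (-74 - 20)*90 = -94*90 = -8460)
1/(D(-243) + h) = 1/((-46102/9 - 437/9*(-243) - ⅑*(-243)²) - 8460) = 1/((-46102/9 + 11799 - ⅑*59049) - 8460) = 1/((-46102/9 + 11799 - 6561) - 8460) = 1/(1040/9 - 8460) = 1/(-75100/9) = -9/75100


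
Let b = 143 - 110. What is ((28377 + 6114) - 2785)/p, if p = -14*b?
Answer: -15853/231 ≈ -68.628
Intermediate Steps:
b = 33
p = -462 (p = -14*33 = -462)
((28377 + 6114) - 2785)/p = ((28377 + 6114) - 2785)/(-462) = (34491 - 2785)*(-1/462) = 31706*(-1/462) = -15853/231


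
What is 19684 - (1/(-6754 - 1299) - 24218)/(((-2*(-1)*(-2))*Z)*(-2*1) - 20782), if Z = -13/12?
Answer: 9886328215079/502281716 ≈ 19683.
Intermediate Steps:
Z = -13/12 (Z = -13*1/12 = -13/12 ≈ -1.0833)
19684 - (1/(-6754 - 1299) - 24218)/(((-2*(-1)*(-2))*Z)*(-2*1) - 20782) = 19684 - (1/(-6754 - 1299) - 24218)/(((-2*(-1)*(-2))*(-13/12))*(-2*1) - 20782) = 19684 - (1/(-8053) - 24218)/(((2*(-2))*(-13/12))*(-2) - 20782) = 19684 - (-1/8053 - 24218)/(-4*(-13/12)*(-2) - 20782) = 19684 - (-195027555)/(8053*((13/3)*(-2) - 20782)) = 19684 - (-195027555)/(8053*(-26/3 - 20782)) = 19684 - (-195027555)/(8053*(-62372/3)) = 19684 - (-195027555)*(-3)/(8053*62372) = 19684 - 1*585082665/502281716 = 19684 - 585082665/502281716 = 9886328215079/502281716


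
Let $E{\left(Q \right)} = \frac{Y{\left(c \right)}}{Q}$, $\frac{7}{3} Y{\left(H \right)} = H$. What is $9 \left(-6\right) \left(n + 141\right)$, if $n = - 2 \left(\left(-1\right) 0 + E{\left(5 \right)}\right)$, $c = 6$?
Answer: $- \frac{264546}{35} \approx -7558.5$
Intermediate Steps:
$Y{\left(H \right)} = \frac{3 H}{7}$
$E{\left(Q \right)} = \frac{18}{7 Q}$ ($E{\left(Q \right)} = \frac{\frac{3}{7} \cdot 6}{Q} = \frac{18}{7 Q}$)
$n = - \frac{36}{35}$ ($n = - 2 \left(\left(-1\right) 0 + \frac{18}{7 \cdot 5}\right) = - 2 \left(0 + \frac{18}{7} \cdot \frac{1}{5}\right) = - 2 \left(0 + \frac{18}{35}\right) = \left(-2\right) \frac{18}{35} = - \frac{36}{35} \approx -1.0286$)
$9 \left(-6\right) \left(n + 141\right) = 9 \left(-6\right) \left(- \frac{36}{35} + 141\right) = \left(-54\right) \frac{4899}{35} = - \frac{264546}{35}$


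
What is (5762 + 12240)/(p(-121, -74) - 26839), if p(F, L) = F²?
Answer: -9001/6099 ≈ -1.4758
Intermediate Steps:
(5762 + 12240)/(p(-121, -74) - 26839) = (5762 + 12240)/((-121)² - 26839) = 18002/(14641 - 26839) = 18002/(-12198) = 18002*(-1/12198) = -9001/6099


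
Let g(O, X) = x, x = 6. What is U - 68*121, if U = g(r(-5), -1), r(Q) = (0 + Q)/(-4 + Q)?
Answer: -8222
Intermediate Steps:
r(Q) = Q/(-4 + Q)
g(O, X) = 6
U = 6
U - 68*121 = 6 - 68*121 = 6 - 8228 = -8222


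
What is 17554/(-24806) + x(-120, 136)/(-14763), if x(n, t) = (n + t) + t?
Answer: -6918953/9637131 ≈ -0.71795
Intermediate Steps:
x(n, t) = n + 2*t
17554/(-24806) + x(-120, 136)/(-14763) = 17554/(-24806) + (-120 + 2*136)/(-14763) = 17554*(-1/24806) + (-120 + 272)*(-1/14763) = -8777/12403 + 152*(-1/14763) = -8777/12403 - 8/777 = -6918953/9637131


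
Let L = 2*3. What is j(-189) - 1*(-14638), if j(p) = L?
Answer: 14644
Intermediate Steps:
L = 6
j(p) = 6
j(-189) - 1*(-14638) = 6 - 1*(-14638) = 6 + 14638 = 14644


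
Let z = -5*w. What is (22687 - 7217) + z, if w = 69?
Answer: 15125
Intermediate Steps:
z = -345 (z = -5*69 = -345)
(22687 - 7217) + z = (22687 - 7217) - 345 = 15470 - 345 = 15125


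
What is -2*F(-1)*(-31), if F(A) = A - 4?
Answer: -310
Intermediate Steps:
F(A) = -4 + A
-2*F(-1)*(-31) = -2*(-4 - 1)*(-31) = -2*(-5)*(-31) = 10*(-31) = -310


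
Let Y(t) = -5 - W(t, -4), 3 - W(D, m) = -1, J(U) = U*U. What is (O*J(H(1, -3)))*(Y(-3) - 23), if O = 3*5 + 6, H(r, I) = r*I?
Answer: -6048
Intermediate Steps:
H(r, I) = I*r
J(U) = U²
W(D, m) = 4 (W(D, m) = 3 - 1*(-1) = 3 + 1 = 4)
Y(t) = -9 (Y(t) = -5 - 1*4 = -5 - 4 = -9)
O = 21 (O = 15 + 6 = 21)
(O*J(H(1, -3)))*(Y(-3) - 23) = (21*(-3*1)²)*(-9 - 23) = (21*(-3)²)*(-32) = (21*9)*(-32) = 189*(-32) = -6048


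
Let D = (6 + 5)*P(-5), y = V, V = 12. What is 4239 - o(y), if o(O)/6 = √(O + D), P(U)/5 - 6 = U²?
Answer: 4239 - 6*√1717 ≈ 3990.4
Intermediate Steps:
P(U) = 30 + 5*U²
y = 12
D = 1705 (D = (6 + 5)*(30 + 5*(-5)²) = 11*(30 + 5*25) = 11*(30 + 125) = 11*155 = 1705)
o(O) = 6*√(1705 + O) (o(O) = 6*√(O + 1705) = 6*√(1705 + O))
4239 - o(y) = 4239 - 6*√(1705 + 12) = 4239 - 6*√1717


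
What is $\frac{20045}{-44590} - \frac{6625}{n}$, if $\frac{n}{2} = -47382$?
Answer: $- \frac{3026671}{7972692} \approx -0.37963$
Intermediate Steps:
$n = -94764$ ($n = 2 \left(-47382\right) = -94764$)
$\frac{20045}{-44590} - \frac{6625}{n} = \frac{20045}{-44590} - \frac{6625}{-94764} = 20045 \left(- \frac{1}{44590}\right) - - \frac{125}{1788} = - \frac{4009}{8918} + \frac{125}{1788} = - \frac{3026671}{7972692}$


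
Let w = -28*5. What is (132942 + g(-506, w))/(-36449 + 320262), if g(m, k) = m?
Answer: 132436/283813 ≈ 0.46663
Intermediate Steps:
w = -140
(132942 + g(-506, w))/(-36449 + 320262) = (132942 - 506)/(-36449 + 320262) = 132436/283813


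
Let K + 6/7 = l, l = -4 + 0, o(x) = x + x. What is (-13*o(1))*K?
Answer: 884/7 ≈ 126.29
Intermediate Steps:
o(x) = 2*x
l = -4
K = -34/7 (K = -6/7 - 4 = -34/7 ≈ -4.8571)
(-13*o(1))*K = -26*(-34/7) = 884/7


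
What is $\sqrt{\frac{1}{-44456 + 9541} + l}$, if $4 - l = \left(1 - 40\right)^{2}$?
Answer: $\frac{22 i \sqrt{3820888110}}{34915} \approx 38.949 i$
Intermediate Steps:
$l = -1517$ ($l = 4 - \left(1 - 40\right)^{2} = 4 - \left(-39\right)^{2} = 4 - 1521 = -1517$)
$\sqrt{\frac{1}{-44456 + 9541} + l} = \sqrt{\frac{1}{-44456 + 9541} - 1517} = \sqrt{\frac{1}{-34915} - 1517} = \sqrt{- \frac{1}{34915} - 1517} = \sqrt{- \frac{52966056}{34915}} = \frac{22 i \sqrt{3820888110}}{34915}$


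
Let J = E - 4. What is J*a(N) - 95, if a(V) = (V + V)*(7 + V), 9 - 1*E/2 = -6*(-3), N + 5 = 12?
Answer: -4407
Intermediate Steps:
N = 7 (N = -5 + 12 = 7)
E = -18 (E = 18 - (-12)*(-3) = 18 - 2*18 = 18 - 36 = -18)
a(V) = 2*V*(7 + V) (a(V) = (2*V)*(7 + V) = 2*V*(7 + V))
J = -22 (J = -18 - 4 = -22)
J*a(N) - 95 = -44*7*(7 + 7) - 95 = -44*7*14 - 95 = -22*196 - 95 = -4312 - 95 = -4407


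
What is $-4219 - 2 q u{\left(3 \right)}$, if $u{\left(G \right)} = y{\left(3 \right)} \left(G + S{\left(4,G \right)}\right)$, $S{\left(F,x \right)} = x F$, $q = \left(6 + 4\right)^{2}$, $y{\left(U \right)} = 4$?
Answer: $-16219$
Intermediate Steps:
$q = 100$ ($q = 10^{2} = 100$)
$S{\left(F,x \right)} = F x$
$u{\left(G \right)} = 20 G$ ($u{\left(G \right)} = 4 \left(G + 4 G\right) = 4 \cdot 5 G = 20 G$)
$-4219 - 2 q u{\left(3 \right)} = -4219 - 2 \cdot 100 \cdot 20 \cdot 3 = -4219 - 200 \cdot 60 = -4219 - 12000 = -16219$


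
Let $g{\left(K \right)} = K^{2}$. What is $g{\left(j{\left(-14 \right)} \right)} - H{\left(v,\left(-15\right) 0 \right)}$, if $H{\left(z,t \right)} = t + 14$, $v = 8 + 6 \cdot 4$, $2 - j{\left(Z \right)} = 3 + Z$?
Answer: $155$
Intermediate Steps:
$j{\left(Z \right)} = -1 - Z$ ($j{\left(Z \right)} = 2 - \left(3 + Z\right) = -1 - Z$)
$v = 32$ ($v = 8 + 24 = 32$)
$H{\left(z,t \right)} = 14 + t$
$g{\left(j{\left(-14 \right)} \right)} - H{\left(v,\left(-15\right) 0 \right)} = \left(-1 - -14\right)^{2} - \left(14 - 0\right) = \left(-1 + 14\right)^{2} - \left(14 + 0\right) = 13^{2} - 14 = 169 - 14 = 155$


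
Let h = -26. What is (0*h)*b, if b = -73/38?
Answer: 0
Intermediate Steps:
b = -73/38 (b = -73*1/38 = -73/38 ≈ -1.9211)
(0*h)*b = (0*(-26))*(-73/38) = 0*(-73/38) = 0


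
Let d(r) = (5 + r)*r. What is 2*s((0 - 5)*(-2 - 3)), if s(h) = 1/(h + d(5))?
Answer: 2/75 ≈ 0.026667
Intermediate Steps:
d(r) = r*(5 + r)
s(h) = 1/(50 + h) (s(h) = 1/(h + 5*(5 + 5)) = 1/(h + 5*10) = 1/(h + 50) = 1/(50 + h))
2*s((0 - 5)*(-2 - 3)) = 2/(50 + (0 - 5)*(-2 - 3)) = 2/(50 - 5*(-5)) = 2/(50 + 25) = 2/75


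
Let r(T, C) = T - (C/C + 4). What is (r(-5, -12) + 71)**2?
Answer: 3721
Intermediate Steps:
r(T, C) = -5 + T (r(T, C) = T - (1 + 4) = T - 1*5 = T - 5 = -5 + T)
(r(-5, -12) + 71)**2 = ((-5 - 5) + 71)**2 = (-10 + 71)**2 = 61**2 = 3721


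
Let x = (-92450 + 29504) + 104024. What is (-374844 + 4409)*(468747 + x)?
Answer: -188857023875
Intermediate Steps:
x = 41078 (x = -62946 + 104024 = 41078)
(-374844 + 4409)*(468747 + x) = (-374844 + 4409)*(468747 + 41078) = -370435*509825 = -188857023875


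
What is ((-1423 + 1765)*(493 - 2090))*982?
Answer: -536342868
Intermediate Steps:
((-1423 + 1765)*(493 - 2090))*982 = (342*(-1597))*982 = -546174*982 = -536342868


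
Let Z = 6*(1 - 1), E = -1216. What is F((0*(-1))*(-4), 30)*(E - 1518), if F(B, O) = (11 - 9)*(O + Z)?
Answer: -164040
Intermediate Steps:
Z = 0 (Z = 6*0 = 0)
F(B, O) = 2*O (F(B, O) = (11 - 9)*(O + 0) = 2*O)
F((0*(-1))*(-4), 30)*(E - 1518) = (2*30)*(-1216 - 1518) = 60*(-2734) = -164040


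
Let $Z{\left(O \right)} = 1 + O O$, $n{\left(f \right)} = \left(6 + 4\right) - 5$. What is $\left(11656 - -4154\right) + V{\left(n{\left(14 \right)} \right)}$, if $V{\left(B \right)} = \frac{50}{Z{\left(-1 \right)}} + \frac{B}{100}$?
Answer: $\frac{316701}{20} \approx 15835.0$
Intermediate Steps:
$n{\left(f \right)} = 5$ ($n{\left(f \right)} = 10 - 5 = 5$)
$Z{\left(O \right)} = 1 + O^{2}$
$V{\left(B \right)} = 25 + \frac{B}{100}$ ($V{\left(B \right)} = \frac{50}{1 + \left(-1\right)^{2}} + \frac{B}{100} = \frac{50}{1 + 1} + B \frac{1}{100} = \frac{50}{2} + \frac{B}{100} = 50 \cdot \frac{1}{2} + \frac{B}{100} = 25 + \frac{B}{100}$)
$\left(11656 - -4154\right) + V{\left(n{\left(14 \right)} \right)} = \left(11656 - -4154\right) + \left(25 + \frac{1}{100} \cdot 5\right) = \left(11656 + 4154\right) + \left(25 + \frac{1}{20}\right) = 15810 + \frac{501}{20} = \frac{316701}{20}$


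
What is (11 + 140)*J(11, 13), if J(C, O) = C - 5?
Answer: 906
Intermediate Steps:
J(C, O) = -5 + C
(11 + 140)*J(11, 13) = (11 + 140)*(-5 + 11) = 151*6 = 906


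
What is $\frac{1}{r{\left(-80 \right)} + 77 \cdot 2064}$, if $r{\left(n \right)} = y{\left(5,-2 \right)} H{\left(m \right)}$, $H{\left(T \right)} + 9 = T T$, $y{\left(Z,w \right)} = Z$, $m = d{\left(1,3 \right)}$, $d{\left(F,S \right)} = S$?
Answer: $\frac{1}{158928} \approx 6.2922 \cdot 10^{-6}$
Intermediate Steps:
$m = 3$
$H{\left(T \right)} = -9 + T^{2}$ ($H{\left(T \right)} = -9 + T T = -9 + T^{2}$)
$r{\left(n \right)} = 0$ ($r{\left(n \right)} = 5 \left(-9 + 3^{2}\right) = 5 \left(-9 + 9\right) = 5 \cdot 0 = 0$)
$\frac{1}{r{\left(-80 \right)} + 77 \cdot 2064} = \frac{1}{0 + 77 \cdot 2064} = \frac{1}{0 + 158928} = \frac{1}{158928}$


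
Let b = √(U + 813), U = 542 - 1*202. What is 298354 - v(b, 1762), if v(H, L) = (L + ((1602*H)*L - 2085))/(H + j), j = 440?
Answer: 60672075130/192447 - 1241998883*√1153/192447 ≈ 96125.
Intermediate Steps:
U = 340 (U = 542 - 202 = 340)
b = √1153 (b = √(340 + 813) = √1153 ≈ 33.956)
v(H, L) = (-2085 + L + 1602*H*L)/(440 + H) (v(H, L) = (L + ((1602*H)*L - 2085))/(H + 440) = (L + (1602*H*L - 2085))/(440 + H) = (L + (-2085 + 1602*H*L))/(440 + H) = (-2085 + L + 1602*H*L)/(440 + H))
298354 - v(b, 1762) = 298354 - (-2085 + 1762 + 1602*√1153*1762)/(440 + √1153) = 298354 - (-2085 + 1762 + 2822724*√1153)/(440 + √1153) = 298354 - (-323 + 2822724*√1153)/(440 + √1153)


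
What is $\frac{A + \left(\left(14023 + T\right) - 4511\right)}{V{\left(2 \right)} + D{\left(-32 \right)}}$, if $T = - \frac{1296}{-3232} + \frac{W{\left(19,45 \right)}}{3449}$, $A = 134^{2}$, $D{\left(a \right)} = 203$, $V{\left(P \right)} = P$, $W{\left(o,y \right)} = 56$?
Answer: $\frac{3827438269}{28564618} \approx 133.99$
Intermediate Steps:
$A = 17956$
$T = \frac{290681}{696698}$ ($T = - \frac{1296}{-3232} + \frac{56}{3449} = \left(-1296\right) \left(- \frac{1}{3232}\right) + 56 \cdot \frac{1}{3449} = \frac{81}{202} + \frac{56}{3449} = \frac{290681}{696698} \approx 0.41723$)
$\frac{A + \left(\left(14023 + T\right) - 4511\right)}{V{\left(2 \right)} + D{\left(-32 \right)}} = \frac{17956 + \left(\left(14023 + \frac{290681}{696698}\right) - 4511\right)}{2 + 203} = \frac{17956 + \left(\frac{9770086735}{696698} - 4511\right)}{205} = \left(17956 + \frac{6627282057}{696698}\right) \frac{1}{205} = \frac{19137191345}{696698} \cdot \frac{1}{205} = \frac{3827438269}{28564618}$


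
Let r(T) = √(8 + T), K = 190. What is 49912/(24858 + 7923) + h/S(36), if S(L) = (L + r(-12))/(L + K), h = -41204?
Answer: -2747324509616/10653825 + 4656052*I/325 ≈ -2.5787e+5 + 14326.0*I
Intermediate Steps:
S(L) = (L + 2*I)/(190 + L) (S(L) = (L + √(8 - 12))/(L + 190) = (L + √(-4))/(190 + L) = (L + 2*I)/(190 + L))
49912/(24858 + 7923) + h/S(36) = 49912/(24858 + 7923) - 41204*(36 - 2*I)*(190 + 36)/1300 = 49912/32781 - (83808936/325 - 4656052*I/325) = 49912*(1/32781) - (83808936/325 - 4656052*I/325) = 49912/32781 - 41204*12769*(18/113 - I/113)/325 = 49912/32781 - 526133876*(18/113 - I/113)/325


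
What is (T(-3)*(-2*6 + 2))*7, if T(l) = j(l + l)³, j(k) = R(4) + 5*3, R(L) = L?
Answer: -480130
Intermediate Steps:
j(k) = 19 (j(k) = 4 + 5*3 = 4 + 15 = 19)
T(l) = 6859 (T(l) = 19³ = 6859)
(T(-3)*(-2*6 + 2))*7 = (6859*(-2*6 + 2))*7 = (6859*(-12 + 2))*7 = (6859*(-10))*7 = -68590*7 = -480130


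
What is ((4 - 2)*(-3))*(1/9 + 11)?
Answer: -200/3 ≈ -66.667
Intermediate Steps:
((4 - 2)*(-3))*(1/9 + 11) = (2*(-3))*(1/9 + 11) = -6*100/9 = -200/3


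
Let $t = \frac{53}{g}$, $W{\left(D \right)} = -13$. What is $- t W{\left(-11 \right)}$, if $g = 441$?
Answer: $\frac{689}{441} \approx 1.5624$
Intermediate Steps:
$t = \frac{53}{441} \approx 0.12018$
$- t W{\left(-11 \right)} = - \frac{53 \left(-13\right)}{441} = \left(-1\right) \left(- \frac{689}{441}\right) = \frac{689}{441}$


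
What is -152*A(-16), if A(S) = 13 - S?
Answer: -4408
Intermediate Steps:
-152*A(-16) = -152*(13 - 1*(-16)) = -152*(13 + 16) = -152*29 = -4408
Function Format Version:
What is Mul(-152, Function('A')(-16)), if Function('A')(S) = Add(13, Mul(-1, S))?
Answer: -4408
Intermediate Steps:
Mul(-152, Function('A')(-16)) = Mul(-152, Add(13, Mul(-1, -16))) = Mul(-152, Add(13, 16)) = Mul(-152, 29) = -4408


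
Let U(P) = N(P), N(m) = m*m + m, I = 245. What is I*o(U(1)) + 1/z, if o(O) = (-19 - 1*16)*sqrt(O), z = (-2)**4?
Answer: 1/16 - 8575*sqrt(2) ≈ -12127.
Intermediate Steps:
N(m) = m + m**2 (N(m) = m**2 + m = m + m**2)
U(P) = P*(1 + P)
z = 16
o(O) = -35*sqrt(O) (o(O) = (-19 - 16)*sqrt(O) = -35*sqrt(O))
I*o(U(1)) + 1/z = 245*(-35*sqrt(1 + 1)) + 1/16 = 245*(-35*sqrt(2)) + 1/16 = -8575*sqrt(2) + 1/16 = 1/16 - 8575*sqrt(2)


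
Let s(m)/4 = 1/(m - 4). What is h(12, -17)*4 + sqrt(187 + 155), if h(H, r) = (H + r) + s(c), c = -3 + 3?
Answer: -24 + 3*sqrt(38) ≈ -5.5068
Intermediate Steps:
c = 0
s(m) = 4/(-4 + m) (s(m) = 4/(m - 4) = 4/(-4 + m))
h(H, r) = -1 + H + r (h(H, r) = (H + r) + 4/(-4 + 0) = (H + r) + 4/(-4) = (H + r) + 4*(-1/4) = (H + r) - 1 = -1 + H + r)
h(12, -17)*4 + sqrt(187 + 155) = (-1 + 12 - 17)*4 + sqrt(187 + 155) = -6*4 + sqrt(342) = -24 + 3*sqrt(38)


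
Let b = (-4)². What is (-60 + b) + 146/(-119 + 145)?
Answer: -499/13 ≈ -38.385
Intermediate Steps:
b = 16
(-60 + b) + 146/(-119 + 145) = (-60 + 16) + 146/(-119 + 145) = -44 + 146/26 = -44 + (1/26)*146 = -44 + 73/13 = -499/13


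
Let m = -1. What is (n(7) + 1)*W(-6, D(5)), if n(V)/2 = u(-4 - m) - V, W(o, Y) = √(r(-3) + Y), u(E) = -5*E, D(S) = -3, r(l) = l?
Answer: 17*I*√6 ≈ 41.641*I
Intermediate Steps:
W(o, Y) = √(-3 + Y)
n(V) = 30 - 2*V (n(V) = 2*(-5*(-4 - 1*(-1)) - V) = 2*(-5*(-4 + 1) - V) = 2*(-5*(-3) - V) = 2*(15 - V) = 30 - 2*V)
(n(7) + 1)*W(-6, D(5)) = ((30 - 2*7) + 1)*√(-3 - 3) = ((30 - 14) + 1)*√(-6) = (16 + 1)*(I*√6) = 17*(I*√6) = 17*I*√6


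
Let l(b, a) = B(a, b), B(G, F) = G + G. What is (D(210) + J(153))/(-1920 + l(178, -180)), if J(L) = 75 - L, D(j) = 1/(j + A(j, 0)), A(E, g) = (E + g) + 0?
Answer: 32759/957600 ≈ 0.034209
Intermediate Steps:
A(E, g) = E + g
B(G, F) = 2*G
D(j) = 1/(2*j) (D(j) = 1/(j + (j + 0)) = 1/(j + j) = 1/(2*j))
l(b, a) = 2*a
(D(210) + J(153))/(-1920 + l(178, -180)) = ((½)/210 + (75 - 1*153))/(-1920 + 2*(-180)) = ((½)*(1/210) + (75 - 153))/(-1920 - 360) = (1/420 - 78)/(-2280) = -32759/420*(-1/2280) = 32759/957600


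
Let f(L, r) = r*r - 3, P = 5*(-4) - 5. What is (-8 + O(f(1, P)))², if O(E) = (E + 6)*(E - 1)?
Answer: 152084400400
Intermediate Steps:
P = -25 (P = -20 - 5 = -25)
f(L, r) = -3 + r² (f(L, r) = r² - 3 = -3 + r²)
O(E) = (-1 + E)*(6 + E) (O(E) = (6 + E)*(-1 + E) = (-1 + E)*(6 + E))
(-8 + O(f(1, P)))² = (-8 + (-6 + (-3 + (-25)²)² + 5*(-3 + (-25)²)))² = (-8 + (-6 + (-3 + 625)² + 5*(-3 + 625)))² = (-8 + (-6 + 622² + 5*622))² = (-8 + (-6 + 386884 + 3110))² = (-8 + 389988)² = 389980² = 152084400400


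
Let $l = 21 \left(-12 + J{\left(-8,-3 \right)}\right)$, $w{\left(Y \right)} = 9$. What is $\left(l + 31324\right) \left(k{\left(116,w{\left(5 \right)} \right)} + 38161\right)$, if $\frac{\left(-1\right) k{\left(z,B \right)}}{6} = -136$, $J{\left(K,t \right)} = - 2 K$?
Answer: $1224189616$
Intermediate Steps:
$l = 84$ ($l = 21 \left(-12 - -16\right) = 21 \left(-12 + 16\right) = 21 \cdot 4 = 84$)
$k{\left(z,B \right)} = 816$ ($k{\left(z,B \right)} = \left(-6\right) \left(-136\right) = 816$)
$\left(l + 31324\right) \left(k{\left(116,w{\left(5 \right)} \right)} + 38161\right) = \left(84 + 31324\right) \left(816 + 38161\right) = 31408 \cdot 38977 = 1224189616$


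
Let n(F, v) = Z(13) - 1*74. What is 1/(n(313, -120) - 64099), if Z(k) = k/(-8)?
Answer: -8/513397 ≈ -1.5582e-5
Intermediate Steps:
Z(k) = -k/8 (Z(k) = k*(-⅛) = -k/8)
n(F, v) = -605/8 (n(F, v) = -⅛*13 - 1*74 = -13/8 - 74 = -605/8)
1/(n(313, -120) - 64099) = 1/(-605/8 - 64099) = 1/(-513397/8) = -8/513397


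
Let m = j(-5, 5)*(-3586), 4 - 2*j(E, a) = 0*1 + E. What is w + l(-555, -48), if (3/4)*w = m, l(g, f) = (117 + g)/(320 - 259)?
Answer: -1312914/61 ≈ -21523.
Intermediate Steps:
j(E, a) = 2 - E/2 (j(E, a) = 2 - (0*1 + E)/2 = 2 - (0 + E)/2 = 2 - E/2)
l(g, f) = 117/61 + g/61 (l(g, f) = (117 + g)/61 = (117 + g)*(1/61) = 117/61 + g/61)
m = -16137 (m = (2 - 1/2*(-5))*(-3586) = (2 + 5/2)*(-3586) = (9/2)*(-3586) = -16137)
w = -21516 (w = (4/3)*(-16137) = -21516)
w + l(-555, -48) = -21516 + (117/61 + (1/61)*(-555)) = -21516 + (117/61 - 555/61) = -21516 - 438/61 = -1312914/61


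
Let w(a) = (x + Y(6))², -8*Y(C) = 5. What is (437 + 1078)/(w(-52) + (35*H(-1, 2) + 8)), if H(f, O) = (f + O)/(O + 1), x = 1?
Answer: 290880/3803 ≈ 76.487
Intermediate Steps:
Y(C) = -5/8 (Y(C) = -⅛*5 = -5/8)
w(a) = 9/64 (w(a) = (1 - 5/8)² = (3/8)² = 9/64)
H(f, O) = (O + f)/(1 + O)
(437 + 1078)/(w(-52) + (35*H(-1, 2) + 8)) = (437 + 1078)/(9/64 + (35*((2 - 1)/(1 + 2)) + 8)) = 1515/(9/64 + (35*(1/3) + 8)) = 1515/(9/64 + (35*((⅓)*1) + 8)) = 1515/(9/64 + (35*(⅓) + 8)) = 1515/(9/64 + (35/3 + 8)) = 1515/(9/64 + 59/3) = 1515/(3803/192) = 1515*(192/3803) = 290880/3803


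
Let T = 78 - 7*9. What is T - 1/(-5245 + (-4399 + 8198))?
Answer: 21691/1446 ≈ 15.001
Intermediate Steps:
T = 15 (T = 78 - 63 = 15)
T - 1/(-5245 + (-4399 + 8198)) = 15 - 1/(-5245 + (-4399 + 8198)) = 15 - 1/(-5245 + 3799) = 15 - 1/(-1446) = 15 - 1*(-1/1446) = 15 + 1/1446 = 21691/1446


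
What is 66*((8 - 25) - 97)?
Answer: -7524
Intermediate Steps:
66*((8 - 25) - 97) = 66*(-17 - 97) = 66*(-114) = -7524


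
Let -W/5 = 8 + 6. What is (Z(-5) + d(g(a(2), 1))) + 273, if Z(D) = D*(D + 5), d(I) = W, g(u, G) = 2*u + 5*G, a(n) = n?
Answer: 203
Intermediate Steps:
W = -70 (W = -5*(8 + 6) = -5*14 = -70)
d(I) = -70
Z(D) = D*(5 + D)
(Z(-5) + d(g(a(2), 1))) + 273 = (-5*(5 - 5) - 70) + 273 = (-5*0 - 70) + 273 = (0 - 70) + 273 = -70 + 273 = 203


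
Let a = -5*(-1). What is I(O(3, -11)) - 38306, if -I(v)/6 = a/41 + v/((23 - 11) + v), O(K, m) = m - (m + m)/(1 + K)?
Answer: -20414782/533 ≈ -38302.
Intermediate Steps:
a = 5
O(K, m) = m - 2*m/(1 + K)
I(v) = -30/41 - 6*v/(12 + v) (I(v) = -6*(5/41 + v/((23 - 11) + v)) = -6*(5*(1/41) + v/(12 + v)) = -6*(5/41 + v/(12 + v)) = -30/41 - 6*v/(12 + v))
I(O(3, -11)) - 38306 = 12*(-30 - (-253)*(-1 + 3)/(1 + 3))/(41*(12 - 11*(-1 + 3)/(1 + 3))) - 38306 = 12*(-30 - (-253)*2/4)/(41*(12 - 11*2/4)) - 38306 = 12*(-30 - (-253)*2/4)/(41*(12 - 11*¼*2)) - 38306 = 12*(-30 - 23*(-11/2))/(41*(12 - 11/2)) - 38306 = 12*(-30 + 253/2)/(41*(13/2)) - 38306 = (12/41)*(2/13)*(193/2) - 38306 = 2316/533 - 38306 = -20414782/533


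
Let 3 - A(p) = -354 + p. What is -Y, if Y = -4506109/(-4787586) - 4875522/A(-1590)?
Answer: 7777735825223/3107143314 ≈ 2503.2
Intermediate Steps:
A(p) = 357 - p (A(p) = 3 - (-354 + p) = 3 + (354 - p) = 357 - p)
Y = -7777735825223/3107143314 (Y = -4506109/(-4787586) - 4875522/(357 - 1*(-1590)) = -4506109*(-1/4787586) - 4875522/(357 + 1590) = 4506109/4787586 - 4875522/1947 = 4506109/4787586 - 4875522*1/1947 = 4506109/4787586 - 1625174/649 = -7777735825223/3107143314 ≈ -2503.2)
-Y = -1*(-7777735825223/3107143314) = 7777735825223/3107143314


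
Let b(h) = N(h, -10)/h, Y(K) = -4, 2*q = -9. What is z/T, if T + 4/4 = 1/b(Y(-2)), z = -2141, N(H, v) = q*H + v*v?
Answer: 126319/61 ≈ 2070.8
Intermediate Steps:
q = -9/2 (q = (½)*(-9) = -9/2 ≈ -4.5000)
N(H, v) = v² - 9*H/2 (N(H, v) = -9*H/2 + v*v = -9*H/2 + v² = v² - 9*H/2)
b(h) = (100 - 9*h/2)/h (b(h) = ((-10)² - 9*h/2)/h = (100 - 9*h/2)/h)
T = -61/59 (T = -1 + 1/(-9/2 + 100/(-4)) = -1 + 1/(-9/2 + 100*(-¼)) = -1 + 1/(-9/2 - 25) = -1 + 1/(-59/2) = -1 - 2/59 = -61/59 ≈ -1.0339)
z/T = -2141/(-61/59) = -2141*(-59/61) = 126319/61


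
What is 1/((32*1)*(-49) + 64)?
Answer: -1/1504 ≈ -0.00066489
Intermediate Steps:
1/((32*1)*(-49) + 64) = 1/(32*(-49) + 64) = 1/(-1568 + 64) = 1/(-1504) = -1/1504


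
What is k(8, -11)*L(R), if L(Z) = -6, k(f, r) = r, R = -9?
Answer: 66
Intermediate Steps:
k(8, -11)*L(R) = -11*(-6) = 66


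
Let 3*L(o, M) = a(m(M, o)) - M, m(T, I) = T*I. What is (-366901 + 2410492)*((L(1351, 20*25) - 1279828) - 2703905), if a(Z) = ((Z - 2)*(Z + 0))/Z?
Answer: -7681314292597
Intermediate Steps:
m(T, I) = I*T
a(Z) = -2 + Z (a(Z) = ((-2 + Z)*Z)/Z = (Z*(-2 + Z))/Z = -2 + Z)
L(o, M) = -⅔ - M/3 + M*o/3 (L(o, M) = ((-2 + o*M) - M)/3 = ((-2 + M*o) - M)/3 = (-2 - M + M*o)/3 = -⅔ - M/3 + M*o/3)
(-366901 + 2410492)*((L(1351, 20*25) - 1279828) - 2703905) = (-366901 + 2410492)*(((-⅔ - 20*25/3 + (⅓)*(20*25)*1351) - 1279828) - 2703905) = 2043591*(((-⅔ - ⅓*500 + (⅓)*500*1351) - 1279828) - 2703905) = 2043591*(((-⅔ - 500/3 + 675500/3) - 1279828) - 2703905) = 2043591*((674998/3 - 1279828) - 2703905) = 2043591*(-3164486/3 - 2703905) = 2043591*(-11276201/3) = -7681314292597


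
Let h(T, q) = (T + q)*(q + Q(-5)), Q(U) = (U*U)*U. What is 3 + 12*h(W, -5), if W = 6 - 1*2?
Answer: 1563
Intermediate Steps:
W = 4 (W = 6 - 2 = 4)
Q(U) = U**3 (Q(U) = U**2*U = U**3)
h(T, q) = (-125 + q)*(T + q) (h(T, q) = (T + q)*(q + (-5)**3) = (T + q)*(q - 125) = (T + q)*(-125 + q) = (-125 + q)*(T + q))
3 + 12*h(W, -5) = 3 + 12*((-5)**2 - 125*4 - 125*(-5) + 4*(-5)) = 3 + 12*(25 - 500 + 625 - 20) = 3 + 12*130 = 3 + 1560 = 1563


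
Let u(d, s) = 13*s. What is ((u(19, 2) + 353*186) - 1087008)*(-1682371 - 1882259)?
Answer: 3640642170120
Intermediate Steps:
((u(19, 2) + 353*186) - 1087008)*(-1682371 - 1882259) = ((13*2 + 353*186) - 1087008)*(-1682371 - 1882259) = ((26 + 65658) - 1087008)*(-3564630) = (65684 - 1087008)*(-3564630) = -1021324*(-3564630) = 3640642170120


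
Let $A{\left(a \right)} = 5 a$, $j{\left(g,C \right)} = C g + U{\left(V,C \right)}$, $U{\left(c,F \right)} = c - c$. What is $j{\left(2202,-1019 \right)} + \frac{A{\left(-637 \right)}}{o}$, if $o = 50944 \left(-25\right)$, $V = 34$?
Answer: $- \frac{571550414723}{254720} \approx -2.2438 \cdot 10^{6}$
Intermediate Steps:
$U{\left(c,F \right)} = 0$
$j{\left(g,C \right)} = C g$ ($j{\left(g,C \right)} = C g + 0 = C g$)
$o = -1273600$
$j{\left(2202,-1019 \right)} + \frac{A{\left(-637 \right)}}{o} = \left(-1019\right) 2202 + \frac{5 \left(-637\right)}{-1273600} = -2243838 - - \frac{637}{254720} = -2243838 + \frac{637}{254720} = - \frac{571550414723}{254720}$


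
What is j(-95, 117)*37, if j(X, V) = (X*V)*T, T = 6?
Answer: -2467530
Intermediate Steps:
j(X, V) = 6*V*X (j(X, V) = (X*V)*6 = (V*X)*6 = 6*V*X)
j(-95, 117)*37 = (6*117*(-95))*37 = -66690*37 = -2467530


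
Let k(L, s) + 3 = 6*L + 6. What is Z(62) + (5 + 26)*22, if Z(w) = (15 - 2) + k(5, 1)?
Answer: 728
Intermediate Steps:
k(L, s) = 3 + 6*L (k(L, s) = -3 + (6*L + 6) = -3 + (6 + 6*L) = 3 + 6*L)
Z(w) = 46 (Z(w) = (15 - 2) + (3 + 6*5) = 13 + (3 + 30) = 13 + 33 = 46)
Z(62) + (5 + 26)*22 = 46 + (5 + 26)*22 = 46 + 31*22 = 46 + 682 = 728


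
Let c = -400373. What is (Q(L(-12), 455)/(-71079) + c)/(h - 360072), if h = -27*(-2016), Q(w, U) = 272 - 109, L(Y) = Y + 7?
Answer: 2845811263/2172458556 ≈ 1.3099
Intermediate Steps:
L(Y) = 7 + Y
Q(w, U) = 163
h = 54432
(Q(L(-12), 455)/(-71079) + c)/(h - 360072) = (163/(-71079) - 400373)/(54432 - 360072) = (163*(-1/71079) - 400373)/(-305640) = (-163/71079 - 400373)*(-1/305640) = -28458112630/71079*(-1/305640) = 2845811263/2172458556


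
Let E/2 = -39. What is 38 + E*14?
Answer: -1054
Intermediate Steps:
E = -78 (E = 2*(-39) = -78)
38 + E*14 = 38 - 78*14 = 38 - 1092 = -1054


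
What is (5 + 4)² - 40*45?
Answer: -1719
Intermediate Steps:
(5 + 4)² - 40*45 = 9² - 1800 = 81 - 1800 = -1719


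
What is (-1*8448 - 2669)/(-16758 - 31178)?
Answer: 11117/47936 ≈ 0.23191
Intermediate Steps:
(-1*8448 - 2669)/(-16758 - 31178) = (-8448 - 2669)/(-47936) = -11117*(-1/47936) = 11117/47936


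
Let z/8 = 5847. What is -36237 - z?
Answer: -83013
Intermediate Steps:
z = 46776 (z = 8*5847 = 46776)
-36237 - z = -36237 - 1*46776 = -36237 - 46776 = -83013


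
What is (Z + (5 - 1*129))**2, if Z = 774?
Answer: 422500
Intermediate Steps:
(Z + (5 - 1*129))**2 = (774 + (5 - 1*129))**2 = (774 + (5 - 129))**2 = (774 - 124)**2 = 650**2 = 422500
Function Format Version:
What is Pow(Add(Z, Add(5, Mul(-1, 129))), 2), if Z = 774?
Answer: 422500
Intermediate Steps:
Pow(Add(Z, Add(5, Mul(-1, 129))), 2) = Pow(Add(774, Add(5, Mul(-1, 129))), 2) = Pow(Add(774, Add(5, -129)), 2) = Pow(Add(774, -124), 2) = Pow(650, 2) = 422500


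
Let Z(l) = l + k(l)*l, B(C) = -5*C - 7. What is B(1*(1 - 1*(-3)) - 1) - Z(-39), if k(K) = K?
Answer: -1504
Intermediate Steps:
B(C) = -7 - 5*C
Z(l) = l + l² (Z(l) = l + l*l = l + l²)
B(1*(1 - 1*(-3)) - 1) - Z(-39) = (-7 - 5*(1*(1 - 1*(-3)) - 1)) - (-39)*(1 - 39) = (-7 - 5*(1*(1 + 3) - 1)) - (-39)*(-38) = (-7 - 5*(1*4 - 1)) - 1*1482 = (-7 - 5*(4 - 1)) - 1482 = (-7 - 5*3) - 1482 = (-7 - 15) - 1482 = -22 - 1482 = -1504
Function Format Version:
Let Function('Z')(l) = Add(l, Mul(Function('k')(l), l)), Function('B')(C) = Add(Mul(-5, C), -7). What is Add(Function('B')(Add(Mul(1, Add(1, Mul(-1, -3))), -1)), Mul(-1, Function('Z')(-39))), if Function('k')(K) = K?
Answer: -1504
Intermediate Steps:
Function('B')(C) = Add(-7, Mul(-5, C))
Function('Z')(l) = Add(l, Pow(l, 2)) (Function('Z')(l) = Add(l, Mul(l, l)) = Add(l, Pow(l, 2)))
Add(Function('B')(Add(Mul(1, Add(1, Mul(-1, -3))), -1)), Mul(-1, Function('Z')(-39))) = Add(Add(-7, Mul(-5, Add(Mul(1, Add(1, Mul(-1, -3))), -1))), Mul(-1, Mul(-39, Add(1, -39)))) = Add(Add(-7, Mul(-5, Add(Mul(1, Add(1, 3)), -1))), Mul(-1, Mul(-39, -38))) = Add(Add(-7, Mul(-5, Add(Mul(1, 4), -1))), Mul(-1, 1482)) = Add(Add(-7, Mul(-5, Add(4, -1))), -1482) = Add(Add(-7, Mul(-5, 3)), -1482) = Add(Add(-7, -15), -1482) = Add(-22, -1482) = -1504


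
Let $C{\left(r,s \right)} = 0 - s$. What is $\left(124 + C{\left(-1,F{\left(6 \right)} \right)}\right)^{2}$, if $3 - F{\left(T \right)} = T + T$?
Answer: $17689$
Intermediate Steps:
$F{\left(T \right)} = 3 - 2 T$ ($F{\left(T \right)} = 3 - \left(T + T\right) = 3 - 2 T$)
$C{\left(r,s \right)} = - s$
$\left(124 + C{\left(-1,F{\left(6 \right)} \right)}\right)^{2} = \left(124 - \left(3 - 12\right)\right)^{2} = \left(124 - -9\right)^{2} = \left(124 + 9\right)^{2} = 133^{2} = 17689$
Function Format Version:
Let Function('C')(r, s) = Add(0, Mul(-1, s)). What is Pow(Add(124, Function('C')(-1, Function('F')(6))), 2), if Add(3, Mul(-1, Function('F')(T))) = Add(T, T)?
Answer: 17689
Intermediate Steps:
Function('F')(T) = Add(3, Mul(-2, T)) (Function('F')(T) = Add(3, Mul(-1, Add(T, T))) = Add(3, Mul(-1, Mul(2, T))) = Add(3, Mul(-2, T)))
Function('C')(r, s) = Mul(-1, s)
Pow(Add(124, Function('C')(-1, Function('F')(6))), 2) = Pow(Add(124, Mul(-1, Add(3, Mul(-2, 6)))), 2) = Pow(Add(124, Mul(-1, Add(3, -12))), 2) = Pow(Add(124, Mul(-1, -9)), 2) = Pow(Add(124, 9), 2) = Pow(133, 2) = 17689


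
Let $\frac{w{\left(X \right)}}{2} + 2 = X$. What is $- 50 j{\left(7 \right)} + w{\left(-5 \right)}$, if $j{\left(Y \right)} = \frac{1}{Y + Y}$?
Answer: $- \frac{123}{7} \approx -17.571$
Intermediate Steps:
$w{\left(X \right)} = -4 + 2 X$
$j{\left(Y \right)} = \frac{1}{2 Y}$
$- 50 j{\left(7 \right)} + w{\left(-5 \right)} = - 50 \frac{1}{2 \cdot 7} + \left(-4 + 2 \left(-5\right)\right) = - 50 \cdot \frac{1}{2} \cdot \frac{1}{7} - 14 = \left(-50\right) \frac{1}{14} - 14 = - \frac{25}{7} - 14 = - \frac{123}{7}$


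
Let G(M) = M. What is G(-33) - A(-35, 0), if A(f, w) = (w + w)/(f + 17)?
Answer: -33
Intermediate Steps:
A(f, w) = 2*w/(17 + f) (A(f, w) = (2*w)/(17 + f) = 2*w/(17 + f))
G(-33) - A(-35, 0) = -33 - 2*0/(17 - 35) = -33 - 2*0/(-18) = -33 - 2*0*(-1)/18 = -33 - 1*0 = -33 + 0 = -33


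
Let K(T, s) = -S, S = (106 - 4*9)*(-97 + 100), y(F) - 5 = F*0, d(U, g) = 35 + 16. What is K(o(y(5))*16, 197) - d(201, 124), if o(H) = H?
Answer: -261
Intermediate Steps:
d(U, g) = 51
y(F) = 5 (y(F) = 5 + F*0 = 5 + 0 = 5)
S = 210 (S = (106 - 36)*3 = 70*3 = 210)
K(T, s) = -210 (K(T, s) = -1*210 = -210)
K(o(y(5))*16, 197) - d(201, 124) = -210 - 1*51 = -210 - 51 = -261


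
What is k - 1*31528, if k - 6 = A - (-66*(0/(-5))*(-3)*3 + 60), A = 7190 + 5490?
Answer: -18902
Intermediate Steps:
A = 12680
k = 12626 (k = 6 + (12680 - (-66*(0/(-5))*(-3)*3 + 60)) = 6 + (12680 - (-66*(0*(-1/5))*(-3)*3 + 60)) = 6 + (12680 - (-66*0*(-3)*3 + 60)) = 6 + (12680 - (-0*3 + 60)) = 6 + (12680 - (-66*0 + 60)) = 6 + (12680 - (0 + 60)) = 6 + (12680 - 1*60) = 6 + (12680 - 60) = 6 + 12620 = 12626)
k - 1*31528 = 12626 - 1*31528 = 12626 - 31528 = -18902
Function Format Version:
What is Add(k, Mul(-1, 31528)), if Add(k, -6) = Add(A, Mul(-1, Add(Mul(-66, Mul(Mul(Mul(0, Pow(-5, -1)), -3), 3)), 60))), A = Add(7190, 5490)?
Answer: -18902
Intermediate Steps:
A = 12680
k = 12626 (k = Add(6, Add(12680, Mul(-1, Add(Mul(-66, Mul(Mul(Mul(0, Pow(-5, -1)), -3), 3)), 60)))) = Add(6, Add(12680, Mul(-1, Add(Mul(-66, Mul(Mul(Mul(0, Rational(-1, 5)), -3), 3)), 60)))) = Add(6, Add(12680, Mul(-1, Add(Mul(-66, Mul(Mul(0, -3), 3)), 60)))) = Add(6, Add(12680, Mul(-1, Add(Mul(-66, Mul(0, 3)), 60)))) = Add(6, Add(12680, Mul(-1, Add(Mul(-66, 0), 60)))) = Add(6, Add(12680, Mul(-1, Add(0, 60)))) = Add(6, Add(12680, Mul(-1, 60))) = Add(6, Add(12680, -60)) = Add(6, 12620) = 12626)
Add(k, Mul(-1, 31528)) = Add(12626, Mul(-1, 31528)) = Add(12626, -31528) = -18902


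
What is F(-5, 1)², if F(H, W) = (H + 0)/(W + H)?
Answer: 25/16 ≈ 1.5625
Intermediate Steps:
F(H, W) = H/(H + W)
F(-5, 1)² = (-5/(-5 + 1))² = (-5/(-4))² = (-5*(-¼))² = (5/4)² = 25/16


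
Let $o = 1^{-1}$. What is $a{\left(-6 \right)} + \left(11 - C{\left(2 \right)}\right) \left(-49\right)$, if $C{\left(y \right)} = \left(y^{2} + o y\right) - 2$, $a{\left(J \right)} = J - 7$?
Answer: $-356$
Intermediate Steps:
$o = 1$
$a{\left(J \right)} = -7 + J$
$C{\left(y \right)} = -2 + y + y^{2}$ ($C{\left(y \right)} = \left(y^{2} + 1 y\right) - 2 = \left(y^{2} + y\right) - 2 = \left(y + y^{2}\right) - 2 = -2 + y + y^{2}$)
$a{\left(-6 \right)} + \left(11 - C{\left(2 \right)}\right) \left(-49\right) = \left(-7 - 6\right) + \left(11 - \left(-2 + 2 + 2^{2}\right)\right) \left(-49\right) = -13 + \left(11 - \left(-2 + 2 + 4\right)\right) \left(-49\right) = -13 + \left(11 - 4\right) \left(-49\right) = -13 + 7 \left(-49\right) = -13 - 343 = -356$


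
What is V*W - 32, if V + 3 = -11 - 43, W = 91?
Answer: -5219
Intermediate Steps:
V = -57 (V = -3 + (-11 - 43) = -3 - 54 = -57)
V*W - 32 = -57*91 - 32 = -5187 - 32 = -5219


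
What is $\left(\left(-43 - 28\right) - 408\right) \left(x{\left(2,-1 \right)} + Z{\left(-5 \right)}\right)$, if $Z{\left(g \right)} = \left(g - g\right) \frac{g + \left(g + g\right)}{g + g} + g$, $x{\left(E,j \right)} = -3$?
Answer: $3832$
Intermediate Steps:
$Z{\left(g \right)} = g$ ($Z{\left(g \right)} = 0 \frac{g + 2 g}{2 g} + g = 0 \cdot 3 g \frac{1}{2 g} + g = 0 \cdot \frac{3}{2} + g = 0 + g = g$)
$\left(\left(-43 - 28\right) - 408\right) \left(x{\left(2,-1 \right)} + Z{\left(-5 \right)}\right) = \left(\left(-43 - 28\right) - 408\right) \left(-3 - 5\right) = \left(-71 - 408\right) \left(-8\right) = \left(-479\right) \left(-8\right) = 3832$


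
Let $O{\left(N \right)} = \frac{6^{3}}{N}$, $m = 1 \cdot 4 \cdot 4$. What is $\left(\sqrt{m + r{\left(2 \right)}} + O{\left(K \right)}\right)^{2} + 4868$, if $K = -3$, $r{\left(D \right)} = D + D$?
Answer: $10072 - 288 \sqrt{5} \approx 9428.0$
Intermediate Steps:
$r{\left(D \right)} = 2 D$
$m = 16$ ($m = 4 \cdot 4 = 16$)
$O{\left(N \right)} = \frac{216}{N}$
$\left(\sqrt{m + r{\left(2 \right)}} + O{\left(K \right)}\right)^{2} + 4868 = \left(\sqrt{16 + 2 \cdot 2} + \frac{216}{-3}\right)^{2} + 4868 = \left(\sqrt{16 + 4} + 216 \left(- \frac{1}{3}\right)\right)^{2} + 4868 = \left(\sqrt{20} - 72\right)^{2} + 4868 = \left(2 \sqrt{5} - 72\right)^{2} + 4868 = \left(-72 + 2 \sqrt{5}\right)^{2} + 4868 = 4868 + \left(-72 + 2 \sqrt{5}\right)^{2}$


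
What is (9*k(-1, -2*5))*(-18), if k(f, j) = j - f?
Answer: 1458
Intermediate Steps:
(9*k(-1, -2*5))*(-18) = (9*(-2*5 - 1*(-1)))*(-18) = (9*(-10 + 1))*(-18) = (9*(-9))*(-18) = -81*(-18) = 1458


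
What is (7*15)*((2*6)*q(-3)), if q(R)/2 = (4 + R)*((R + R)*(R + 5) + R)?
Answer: -37800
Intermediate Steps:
q(R) = 2*(4 + R)*(R + 2*R*(5 + R)) (q(R) = 2*((4 + R)*((R + R)*(R + 5) + R)) = 2*((4 + R)*((2*R)*(5 + R) + R)) = 2*((4 + R)*(2*R*(5 + R) + R)) = 2*((4 + R)*(R + 2*R*(5 + R))) = 2*(4 + R)*(R + 2*R*(5 + R)))
(7*15)*((2*6)*q(-3)) = (7*15)*((2*6)*(2*(-3)*(44 + 2*(-3)² + 19*(-3)))) = 105*(12*(2*(-3)*(44 + 2*9 - 57))) = 105*(12*(2*(-3)*(44 + 18 - 57))) = 105*(12*(2*(-3)*5)) = 105*(12*(-30)) = 105*(-360) = -37800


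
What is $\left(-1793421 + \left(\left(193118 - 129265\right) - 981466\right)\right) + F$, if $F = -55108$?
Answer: $-2766142$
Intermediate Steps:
$\left(-1793421 + \left(\left(193118 - 129265\right) - 981466\right)\right) + F = \left(-1793421 + \left(\left(193118 - 129265\right) - 981466\right)\right) - 55108 = \left(-1793421 + \left(63853 - 981466\right)\right) - 55108 = \left(-1793421 - 917613\right) - 55108 = -2711034 - 55108 = -2766142$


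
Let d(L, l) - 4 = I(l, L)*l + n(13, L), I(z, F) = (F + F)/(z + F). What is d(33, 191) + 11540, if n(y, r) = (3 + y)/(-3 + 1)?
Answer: 1298335/112 ≈ 11592.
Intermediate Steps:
n(y, r) = -3/2 - y/2 (n(y, r) = (3 + y)/(-2) = (3 + y)*(-½) = -3/2 - y/2)
I(z, F) = 2*F/(F + z) (I(z, F) = (2*F)/(F + z) = 2*F/(F + z))
d(L, l) = -4 + 2*L*l/(L + l) (d(L, l) = 4 + ((2*L/(L + l))*l + (-3/2 - ½*13)) = 4 + (2*L*l/(L + l) + (-3/2 - 13/2)) = 4 + (2*L*l/(L + l) - 8) = 4 + (-8 + 2*L*l/(L + l)) = -4 + 2*L*l/(L + l))
d(33, 191) + 11540 = 2*(-2*33 - 2*191 + 33*191)/(33 + 191) + 11540 = 2*(-66 - 382 + 6303)/224 + 11540 = 2*(1/224)*5855 + 11540 = 5855/112 + 11540 = 1298335/112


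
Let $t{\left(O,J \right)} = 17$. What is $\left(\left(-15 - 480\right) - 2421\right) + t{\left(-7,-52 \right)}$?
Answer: $-2899$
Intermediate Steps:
$\left(\left(-15 - 480\right) - 2421\right) + t{\left(-7,-52 \right)} = \left(\left(-15 - 480\right) - 2421\right) + 17 = \left(-495 - 2421\right) + 17 = -2916 + 17 = -2899$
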